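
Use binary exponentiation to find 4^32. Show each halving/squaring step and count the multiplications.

Computing 4^32 by squaring (build up from 4^1; each line after the first costs one multiplication):

4^1 = 4
4^2 = (4^1)^2 = 4^2 = 16
4^4 = (4^2)^2 = 16^2 = 256
4^8 = (4^4)^2 = 256^2 = 65536
4^16 = (4^8)^2 = 65536^2 = 4294967296
4^32 = (4^16)^2 = 4294967296^2 = 18446744073709551616

Result: 18446744073709551616
Multiplications needed: 5 (5 lines after 4^1)

4^32 = 18446744073709551616. Using exponentiation by squaring, this requires 5 multiplications. The key idea: if the exponent is even, square the half-power; if odd, multiply by the base once.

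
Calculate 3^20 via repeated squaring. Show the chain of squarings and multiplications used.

Computing 3^20 by squaring (build up from 3^1; each line after the first costs one multiplication):

3^1 = 3
3^2 = (3^1)^2 = 3^2 = 9
3^4 = (3^2)^2 = 9^2 = 81
3^5 = 3 * 3^4 = 3 * 81 = 243
3^10 = (3^5)^2 = 243^2 = 59049
3^20 = (3^10)^2 = 59049^2 = 3486784401

Result: 3486784401
Multiplications needed: 5 (5 lines after 3^1)

3^20 = 3486784401. Using exponentiation by squaring, this requires 5 multiplications. The key idea: if the exponent is even, square the half-power; if odd, multiply by the base once.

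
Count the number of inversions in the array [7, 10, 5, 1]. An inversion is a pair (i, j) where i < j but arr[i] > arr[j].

Finding inversions in [7, 10, 5, 1]:

(0, 2): arr[0]=7 > arr[2]=5
(0, 3): arr[0]=7 > arr[3]=1
(1, 2): arr[1]=10 > arr[2]=5
(1, 3): arr[1]=10 > arr[3]=1
(2, 3): arr[2]=5 > arr[3]=1

Total inversions: 5

The array has 5 inversion(s): (0,2), (0,3), (1,2), (1,3), (2,3). Each pair (i,j) satisfies i < j and arr[i] > arr[j].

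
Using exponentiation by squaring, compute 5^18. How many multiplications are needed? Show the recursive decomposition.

Computing 5^18 by squaring (build up from 5^1; each line after the first costs one multiplication):

5^1 = 5
5^2 = (5^1)^2 = 5^2 = 25
5^4 = (5^2)^2 = 25^2 = 625
5^8 = (5^4)^2 = 625^2 = 390625
5^9 = 5 * 5^8 = 5 * 390625 = 1953125
5^18 = (5^9)^2 = 1953125^2 = 3814697265625

Result: 3814697265625
Multiplications needed: 5 (5 lines after 5^1)

5^18 = 3814697265625. Using exponentiation by squaring, this requires 5 multiplications. The key idea: if the exponent is even, square the half-power; if odd, multiply by the base once.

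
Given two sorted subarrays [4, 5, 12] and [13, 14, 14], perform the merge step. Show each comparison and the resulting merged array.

Merging process:

Compare 4 vs 13: take 4 from left. Merged: [4]
Compare 5 vs 13: take 5 from left. Merged: [4, 5]
Compare 12 vs 13: take 12 from left. Merged: [4, 5, 12]
Append remaining from right: [13, 14, 14]. Merged: [4, 5, 12, 13, 14, 14]

Final merged array: [4, 5, 12, 13, 14, 14]
Total comparisons: 3

The merged array is [4, 5, 12, 13, 14, 14], requiring 3 comparisons. The merge step runs in O(n) time where n is the total number of elements.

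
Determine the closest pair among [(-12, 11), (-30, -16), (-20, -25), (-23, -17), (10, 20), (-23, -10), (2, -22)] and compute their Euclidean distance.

Computing all pairwise distances among 7 points:

d((-12, 11), (-30, -16)) = 32.45
d((-12, 11), (-20, -25)) = 36.8782
d((-12, 11), (-23, -17)) = 30.0832
d((-12, 11), (10, 20)) = 23.7697
d((-12, 11), (-23, -10)) = 23.7065
d((-12, 11), (2, -22)) = 35.8469
d((-30, -16), (-20, -25)) = 13.4536
d((-30, -16), (-23, -17)) = 7.0711
d((-30, -16), (10, 20)) = 53.8145
d((-30, -16), (-23, -10)) = 9.2195
d((-30, -16), (2, -22)) = 32.5576
d((-20, -25), (-23, -17)) = 8.544
d((-20, -25), (10, 20)) = 54.0833
d((-20, -25), (-23, -10)) = 15.2971
d((-20, -25), (2, -22)) = 22.2036
d((-23, -17), (10, 20)) = 49.5782
d((-23, -17), (-23, -10)) = 7.0 <-- minimum
d((-23, -17), (2, -22)) = 25.4951
d((10, 20), (-23, -10)) = 44.5982
d((10, 20), (2, -22)) = 42.7551
d((-23, -10), (2, -22)) = 27.7308

Closest pair: (-23, -17) and (-23, -10) with distance 7.0

The closest pair is (-23, -17) and (-23, -10) with Euclidean distance 7.0. For 7 points, brute-force pairwise comparison is shown above. For large n, the divide-and-conquer algorithm (sort by x, recurse on halves, check the dividing strip) achieves O(n log n).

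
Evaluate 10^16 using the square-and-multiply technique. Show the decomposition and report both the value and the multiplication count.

Computing 10^16 by squaring (build up from 10^1; each line after the first costs one multiplication):

10^1 = 10
10^2 = (10^1)^2 = 10^2 = 100
10^4 = (10^2)^2 = 100^2 = 10000
10^8 = (10^4)^2 = 10000^2 = 100000000
10^16 = (10^8)^2 = 100000000^2 = 10000000000000000

Result: 10000000000000000
Multiplications needed: 4 (4 lines after 10^1)

10^16 = 10000000000000000. Using exponentiation by squaring, this requires 4 multiplications. The key idea: if the exponent is even, square the half-power; if odd, multiply by the base once.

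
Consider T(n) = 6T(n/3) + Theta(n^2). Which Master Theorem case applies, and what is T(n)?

Master Theorem for T(n) = 6T(n/3) + O(n^2):

a = 6, b = 3, c = 2
log_b(a) = log_3(6) = 1.6309

Case 3: c = 2 > log_3(6) = 1.6309
T(n) = O(n^2) = O(n^2)

For T(n) = 6T(n/3) + O(n^2): log_3(6) = 1.6309. This is Case 3 of the Master Theorem (c > log_b(a), work dominated by root), giving O(n^2).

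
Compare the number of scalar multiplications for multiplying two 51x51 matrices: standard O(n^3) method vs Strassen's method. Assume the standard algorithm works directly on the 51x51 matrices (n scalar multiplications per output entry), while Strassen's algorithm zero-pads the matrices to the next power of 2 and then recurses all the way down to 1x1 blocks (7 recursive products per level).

Matrix multiplication for 51x51 matrices:

Strassen's algorithm requires power-of-2 dimensions. Pad 51x51 to 64x64 (next power of 2).

Standard algorithm: 51^3 = 132651 multiplications
Strassen's algorithm: 7^(log2(64)) = 7^6 = 117649 multiplications
Savings: 132651 - 117649 = 15002 multiplications

Standard: 132651 multiplications (51^3). Strassen: 117649 multiplications (7^6, after padding to 64x64). Strassen reduces 8 recursive multiplications to 7 at each level.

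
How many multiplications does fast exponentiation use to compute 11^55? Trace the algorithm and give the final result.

Computing 11^55 by squaring (build up from 11^1; each line after the first costs one multiplication):

11^1 = 11
11^2 = (11^1)^2 = 11^2 = 121
11^3 = 11 * 11^2 = 11 * 121 = 1331
11^6 = (11^3)^2 = 1331^2 = 1771561
11^12 = (11^6)^2 = 1771561^2 = 3138428376721
11^13 = 11 * 11^12 = 11 * 3138428376721 = 34522712143931
11^26 = (11^13)^2 = 34522712143931^2 = 1191817653772720942460132761
11^27 = 11 * 11^26 = 11 * 1191817653772720942460132761 = 13109994191499930367061460371
11^54 = (11^27)^2 = 13109994191499930367061460371^2 = 171871947701161912897410416779483616222663749691203457641
11^55 = 11 * 11^54 = 11 * 171871947701161912897410416779483616222663749691203457641 = 1890591424712781041871514584574319778449301246603238034051

Result: 1890591424712781041871514584574319778449301246603238034051
Multiplications needed: 9 (9 lines after 11^1)

11^55 = 1890591424712781041871514584574319778449301246603238034051. Using exponentiation by squaring, this requires 9 multiplications. The key idea: if the exponent is even, square the half-power; if odd, multiply by the base once.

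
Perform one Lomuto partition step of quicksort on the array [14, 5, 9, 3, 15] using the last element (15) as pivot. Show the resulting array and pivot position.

Lomuto partition with pivot = 15:

Initial array: [14, 5, 9, 3, 15]

arr[0]=14 <= 15: swap with position 0, array becomes [14, 5, 9, 3, 15]
arr[1]=5 <= 15: swap with position 1, array becomes [14, 5, 9, 3, 15]
arr[2]=9 <= 15: swap with position 2, array becomes [14, 5, 9, 3, 15]
arr[3]=3 <= 15: swap with position 3, array becomes [14, 5, 9, 3, 15]

Place pivot at position 4: [14, 5, 9, 3, 15]
Pivot position: 4

After partitioning with pivot 15, the array becomes [14, 5, 9, 3, 15]. The pivot is placed at index 4. All elements to the left of the pivot are <= 15, and all elements to the right are > 15.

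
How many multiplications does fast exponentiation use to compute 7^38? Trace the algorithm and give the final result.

Computing 7^38 by squaring (build up from 7^1; each line after the first costs one multiplication):

7^1 = 7
7^2 = (7^1)^2 = 7^2 = 49
7^4 = (7^2)^2 = 49^2 = 2401
7^8 = (7^4)^2 = 2401^2 = 5764801
7^9 = 7 * 7^8 = 7 * 5764801 = 40353607
7^18 = (7^9)^2 = 40353607^2 = 1628413597910449
7^19 = 7 * 7^18 = 7 * 1628413597910449 = 11398895185373143
7^38 = (7^19)^2 = 11398895185373143^2 = 129934811447123020117172145698449

Result: 129934811447123020117172145698449
Multiplications needed: 7 (7 lines after 7^1)

7^38 = 129934811447123020117172145698449. Using exponentiation by squaring, this requires 7 multiplications. The key idea: if the exponent is even, square the half-power; if odd, multiply by the base once.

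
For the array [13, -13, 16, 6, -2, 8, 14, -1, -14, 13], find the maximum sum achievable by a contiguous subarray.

Using Kadane's algorithm on [13, -13, 16, 6, -2, 8, 14, -1, -14, 13]:

Scanning through the array:
Position 1 (value -13): max_ending_here = 0, max_so_far = 13
Position 2 (value 16): max_ending_here = 16, max_so_far = 16
Position 3 (value 6): max_ending_here = 22, max_so_far = 22
Position 4 (value -2): max_ending_here = 20, max_so_far = 22
Position 5 (value 8): max_ending_here = 28, max_so_far = 28
Position 6 (value 14): max_ending_here = 42, max_so_far = 42
Position 7 (value -1): max_ending_here = 41, max_so_far = 42
Position 8 (value -14): max_ending_here = 27, max_so_far = 42
Position 9 (value 13): max_ending_here = 40, max_so_far = 42

Maximum subarray: [13, -13, 16, 6, -2, 8, 14]
Maximum sum: 42

The maximum subarray is [13, -13, 16, 6, -2, 8, 14] with sum 42. This subarray runs from index 0 to index 6.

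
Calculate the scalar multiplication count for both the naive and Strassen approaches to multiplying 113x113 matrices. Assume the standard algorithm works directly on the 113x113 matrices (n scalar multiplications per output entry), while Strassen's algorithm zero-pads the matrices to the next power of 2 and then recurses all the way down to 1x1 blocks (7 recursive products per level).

Matrix multiplication for 113x113 matrices:

Strassen's algorithm requires power-of-2 dimensions. Pad 113x113 to 128x128 (next power of 2).

Standard algorithm: 113^3 = 1442897 multiplications
Strassen's algorithm: 7^(log2(128)) = 7^7 = 823543 multiplications
Savings: 1442897 - 823543 = 619354 multiplications

Standard: 1442897 multiplications (113^3). Strassen: 823543 multiplications (7^7, after padding to 128x128). Strassen reduces 8 recursive multiplications to 7 at each level.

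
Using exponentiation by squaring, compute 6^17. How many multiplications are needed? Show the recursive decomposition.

Computing 6^17 by squaring (build up from 6^1; each line after the first costs one multiplication):

6^1 = 6
6^2 = (6^1)^2 = 6^2 = 36
6^4 = (6^2)^2 = 36^2 = 1296
6^8 = (6^4)^2 = 1296^2 = 1679616
6^16 = (6^8)^2 = 1679616^2 = 2821109907456
6^17 = 6 * 6^16 = 6 * 2821109907456 = 16926659444736

Result: 16926659444736
Multiplications needed: 5 (5 lines after 6^1)

6^17 = 16926659444736. Using exponentiation by squaring, this requires 5 multiplications. The key idea: if the exponent is even, square the half-power; if odd, multiply by the base once.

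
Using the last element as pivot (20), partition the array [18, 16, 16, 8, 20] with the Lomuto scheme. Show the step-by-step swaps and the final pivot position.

Lomuto partition with pivot = 20:

Initial array: [18, 16, 16, 8, 20]

arr[0]=18 <= 20: swap with position 0, array becomes [18, 16, 16, 8, 20]
arr[1]=16 <= 20: swap with position 1, array becomes [18, 16, 16, 8, 20]
arr[2]=16 <= 20: swap with position 2, array becomes [18, 16, 16, 8, 20]
arr[3]=8 <= 20: swap with position 3, array becomes [18, 16, 16, 8, 20]

Place pivot at position 4: [18, 16, 16, 8, 20]
Pivot position: 4

After partitioning with pivot 20, the array becomes [18, 16, 16, 8, 20]. The pivot is placed at index 4. All elements to the left of the pivot are <= 20, and all elements to the right are > 20.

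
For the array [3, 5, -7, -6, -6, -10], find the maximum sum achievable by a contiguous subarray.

Using Kadane's algorithm on [3, 5, -7, -6, -6, -10]:

Scanning through the array:
Position 1 (value 5): max_ending_here = 8, max_so_far = 8
Position 2 (value -7): max_ending_here = 1, max_so_far = 8
Position 3 (value -6): max_ending_here = -5, max_so_far = 8
Position 4 (value -6): max_ending_here = -6, max_so_far = 8
Position 5 (value -10): max_ending_here = -10, max_so_far = 8

Maximum subarray: [3, 5]
Maximum sum: 8

The maximum subarray is [3, 5] with sum 8. This subarray runs from index 0 to index 1.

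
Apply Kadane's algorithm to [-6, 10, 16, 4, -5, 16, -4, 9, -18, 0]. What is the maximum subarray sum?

Using Kadane's algorithm on [-6, 10, 16, 4, -5, 16, -4, 9, -18, 0]:

Scanning through the array:
Position 1 (value 10): max_ending_here = 10, max_so_far = 10
Position 2 (value 16): max_ending_here = 26, max_so_far = 26
Position 3 (value 4): max_ending_here = 30, max_so_far = 30
Position 4 (value -5): max_ending_here = 25, max_so_far = 30
Position 5 (value 16): max_ending_here = 41, max_so_far = 41
Position 6 (value -4): max_ending_here = 37, max_so_far = 41
Position 7 (value 9): max_ending_here = 46, max_so_far = 46
Position 8 (value -18): max_ending_here = 28, max_so_far = 46
Position 9 (value 0): max_ending_here = 28, max_so_far = 46

Maximum subarray: [10, 16, 4, -5, 16, -4, 9]
Maximum sum: 46

The maximum subarray is [10, 16, 4, -5, 16, -4, 9] with sum 46. This subarray runs from index 1 to index 7.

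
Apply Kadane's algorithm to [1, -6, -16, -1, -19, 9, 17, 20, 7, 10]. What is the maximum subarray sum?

Using Kadane's algorithm on [1, -6, -16, -1, -19, 9, 17, 20, 7, 10]:

Scanning through the array:
Position 1 (value -6): max_ending_here = -5, max_so_far = 1
Position 2 (value -16): max_ending_here = -16, max_so_far = 1
Position 3 (value -1): max_ending_here = -1, max_so_far = 1
Position 4 (value -19): max_ending_here = -19, max_so_far = 1
Position 5 (value 9): max_ending_here = 9, max_so_far = 9
Position 6 (value 17): max_ending_here = 26, max_so_far = 26
Position 7 (value 20): max_ending_here = 46, max_so_far = 46
Position 8 (value 7): max_ending_here = 53, max_so_far = 53
Position 9 (value 10): max_ending_here = 63, max_so_far = 63

Maximum subarray: [9, 17, 20, 7, 10]
Maximum sum: 63

The maximum subarray is [9, 17, 20, 7, 10] with sum 63. This subarray runs from index 5 to index 9.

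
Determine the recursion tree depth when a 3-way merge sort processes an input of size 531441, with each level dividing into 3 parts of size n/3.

For divide and conquer with division factor 3:

Problem sizes at each level:
Level 0: 531441
Level 1: 177147
Level 2: 59049
Level 3: 19683
Level 4: 6561
Level 5: 2187
Level 6: 729
Level 7: 243
Level 8: 81
Level 9: 27
Level 10: 9
Level 11: 3
Level 12: 1

The root is level 0 and the size-1 base case is level 12 (the tree spans levels 0 through 12, i.e. 13 levels counting the root), so the depth is the number of divisions: log_3(531441) = 12

The recursion tree depth is log_3(531441) = 12. At each level, the problem size is divided by 3, so it takes 12 divisions to reduce to a base case of size 1. The algorithm makes 3 recursive calls at each level.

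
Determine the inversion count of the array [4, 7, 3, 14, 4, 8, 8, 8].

Finding inversions in [4, 7, 3, 14, 4, 8, 8, 8]:

(0, 2): arr[0]=4 > arr[2]=3
(1, 2): arr[1]=7 > arr[2]=3
(1, 4): arr[1]=7 > arr[4]=4
(3, 4): arr[3]=14 > arr[4]=4
(3, 5): arr[3]=14 > arr[5]=8
(3, 6): arr[3]=14 > arr[6]=8
(3, 7): arr[3]=14 > arr[7]=8

Total inversions: 7

The array has 7 inversion(s): (0,2), (1,2), (1,4), (3,4), (3,5), (3,6), (3,7). Each pair (i,j) satisfies i < j and arr[i] > arr[j].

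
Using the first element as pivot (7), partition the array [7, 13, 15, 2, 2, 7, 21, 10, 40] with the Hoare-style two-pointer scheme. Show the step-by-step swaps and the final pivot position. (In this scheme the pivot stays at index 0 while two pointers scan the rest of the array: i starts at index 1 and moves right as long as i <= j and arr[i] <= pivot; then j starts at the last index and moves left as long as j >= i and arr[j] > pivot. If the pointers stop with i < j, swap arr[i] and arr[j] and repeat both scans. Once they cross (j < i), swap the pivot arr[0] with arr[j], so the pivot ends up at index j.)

Hoare-style two-pointer partition with pivot = 7:

Initial array: [7, 13, 15, 2, 2, 7, 21, 10, 40]

Pointers start at i = 1, j = 8.
i stops at index 1 (arr[1]=13 > 7), j stops at index 5 (arr[5]=7 <= 7): swap arr[1] and arr[5], array becomes [7, 7, 15, 2, 2, 13, 21, 10, 40]
i stops at index 2 (arr[2]=15 > 7), j stops at index 4 (arr[4]=2 <= 7): swap arr[2] and arr[4], array becomes [7, 7, 2, 2, 15, 13, 21, 10, 40]
i ends at 4, j ends at 3: the pointers have crossed (j < i), so scanning stops.

Swap pivot arr[0] with arr[3] to place pivot at position 3: [2, 7, 2, 7, 15, 13, 21, 10, 40]
Pivot position: 3

After partitioning with pivot 7, the array becomes [2, 7, 2, 7, 15, 13, 21, 10, 40]. The pivot is placed at index 3. All elements to the left of the pivot are <= 7, and all elements to the right are > 7.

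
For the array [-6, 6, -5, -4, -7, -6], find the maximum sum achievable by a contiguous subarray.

Using Kadane's algorithm on [-6, 6, -5, -4, -7, -6]:

Scanning through the array:
Position 1 (value 6): max_ending_here = 6, max_so_far = 6
Position 2 (value -5): max_ending_here = 1, max_so_far = 6
Position 3 (value -4): max_ending_here = -3, max_so_far = 6
Position 4 (value -7): max_ending_here = -7, max_so_far = 6
Position 5 (value -6): max_ending_here = -6, max_so_far = 6

Maximum subarray: [6]
Maximum sum: 6

The maximum subarray is [6] with sum 6. This subarray runs from index 1 to index 1.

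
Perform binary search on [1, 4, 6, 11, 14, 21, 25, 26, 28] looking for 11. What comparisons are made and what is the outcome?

Binary search for 11 in [1, 4, 6, 11, 14, 21, 25, 26, 28]:

lo=0, hi=8, mid=4, arr[mid]=14 -> 14 > 11, search left half
lo=0, hi=3, mid=1, arr[mid]=4 -> 4 < 11, search right half
lo=2, hi=3, mid=2, arr[mid]=6 -> 6 < 11, search right half
lo=3, hi=3, mid=3, arr[mid]=11 -> Found target at index 3!

Binary search finds 11 at index 3 after 4 comparisons. The search repeatedly halves the search space by comparing with the middle element.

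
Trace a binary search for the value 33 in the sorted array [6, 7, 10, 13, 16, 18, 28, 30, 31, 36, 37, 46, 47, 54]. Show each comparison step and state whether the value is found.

Binary search for 33 in [6, 7, 10, 13, 16, 18, 28, 30, 31, 36, 37, 46, 47, 54]:

lo=0, hi=13, mid=6, arr[mid]=28 -> 28 < 33, search right half
lo=7, hi=13, mid=10, arr[mid]=37 -> 37 > 33, search left half
lo=7, hi=9, mid=8, arr[mid]=31 -> 31 < 33, search right half
lo=9, hi=9, mid=9, arr[mid]=36 -> 36 > 33, search left half
lo=9 > hi=8, target 33 not found

Binary search determines that 33 is not in the array after 4 comparisons. The search space was exhausted without finding the target.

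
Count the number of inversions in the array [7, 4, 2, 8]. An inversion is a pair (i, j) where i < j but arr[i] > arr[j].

Finding inversions in [7, 4, 2, 8]:

(0, 1): arr[0]=7 > arr[1]=4
(0, 2): arr[0]=7 > arr[2]=2
(1, 2): arr[1]=4 > arr[2]=2

Total inversions: 3

The array has 3 inversion(s): (0,1), (0,2), (1,2). Each pair (i,j) satisfies i < j and arr[i] > arr[j].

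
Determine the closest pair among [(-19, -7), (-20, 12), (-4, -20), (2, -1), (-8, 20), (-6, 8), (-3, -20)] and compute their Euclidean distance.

Computing all pairwise distances among 7 points:

d((-19, -7), (-20, 12)) = 19.0263
d((-19, -7), (-4, -20)) = 19.8494
d((-19, -7), (2, -1)) = 21.8403
d((-19, -7), (-8, 20)) = 29.1548
d((-19, -7), (-6, 8)) = 19.8494
d((-19, -7), (-3, -20)) = 20.6155
d((-20, 12), (-4, -20)) = 35.7771
d((-20, 12), (2, -1)) = 25.5539
d((-20, 12), (-8, 20)) = 14.4222
d((-20, 12), (-6, 8)) = 14.5602
d((-20, 12), (-3, -20)) = 36.2353
d((-4, -20), (2, -1)) = 19.9249
d((-4, -20), (-8, 20)) = 40.1995
d((-4, -20), (-6, 8)) = 28.0713
d((-4, -20), (-3, -20)) = 1.0 <-- minimum
d((2, -1), (-8, 20)) = 23.2594
d((2, -1), (-6, 8)) = 12.0416
d((2, -1), (-3, -20)) = 19.6469
d((-8, 20), (-6, 8)) = 12.1655
d((-8, 20), (-3, -20)) = 40.3113
d((-6, 8), (-3, -20)) = 28.1603

Closest pair: (-4, -20) and (-3, -20) with distance 1.0

The closest pair is (-4, -20) and (-3, -20) with Euclidean distance 1.0. For 7 points, brute-force pairwise comparison is shown above. For large n, the divide-and-conquer algorithm (sort by x, recurse on halves, check the dividing strip) achieves O(n log n).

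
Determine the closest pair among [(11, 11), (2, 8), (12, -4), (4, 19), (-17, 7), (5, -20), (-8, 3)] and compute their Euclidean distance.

Computing all pairwise distances among 7 points:

d((11, 11), (2, 8)) = 9.4868 <-- minimum
d((11, 11), (12, -4)) = 15.0333
d((11, 11), (4, 19)) = 10.6301
d((11, 11), (-17, 7)) = 28.2843
d((11, 11), (5, -20)) = 31.5753
d((11, 11), (-8, 3)) = 20.6155
d((2, 8), (12, -4)) = 15.6205
d((2, 8), (4, 19)) = 11.1803
d((2, 8), (-17, 7)) = 19.0263
d((2, 8), (5, -20)) = 28.1603
d((2, 8), (-8, 3)) = 11.1803
d((12, -4), (4, 19)) = 24.3516
d((12, -4), (-17, 7)) = 31.0161
d((12, -4), (5, -20)) = 17.4642
d((12, -4), (-8, 3)) = 21.1896
d((4, 19), (-17, 7)) = 24.1868
d((4, 19), (5, -20)) = 39.0128
d((4, 19), (-8, 3)) = 20.0
d((-17, 7), (5, -20)) = 34.8281
d((-17, 7), (-8, 3)) = 9.8489
d((5, -20), (-8, 3)) = 26.4197

Closest pair: (11, 11) and (2, 8) with distance 9.4868

The closest pair is (11, 11) and (2, 8) with Euclidean distance 9.4868. For 7 points, brute-force pairwise comparison is shown above. For large n, the divide-and-conquer algorithm (sort by x, recurse on halves, check the dividing strip) achieves O(n log n).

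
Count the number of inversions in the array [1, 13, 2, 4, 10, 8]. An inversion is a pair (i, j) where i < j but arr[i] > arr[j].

Finding inversions in [1, 13, 2, 4, 10, 8]:

(1, 2): arr[1]=13 > arr[2]=2
(1, 3): arr[1]=13 > arr[3]=4
(1, 4): arr[1]=13 > arr[4]=10
(1, 5): arr[1]=13 > arr[5]=8
(4, 5): arr[4]=10 > arr[5]=8

Total inversions: 5

The array has 5 inversion(s): (1,2), (1,3), (1,4), (1,5), (4,5). Each pair (i,j) satisfies i < j and arr[i] > arr[j].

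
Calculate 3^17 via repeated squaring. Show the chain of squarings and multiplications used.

Computing 3^17 by squaring (build up from 3^1; each line after the first costs one multiplication):

3^1 = 3
3^2 = (3^1)^2 = 3^2 = 9
3^4 = (3^2)^2 = 9^2 = 81
3^8 = (3^4)^2 = 81^2 = 6561
3^16 = (3^8)^2 = 6561^2 = 43046721
3^17 = 3 * 3^16 = 3 * 43046721 = 129140163

Result: 129140163
Multiplications needed: 5 (5 lines after 3^1)

3^17 = 129140163. Using exponentiation by squaring, this requires 5 multiplications. The key idea: if the exponent is even, square the half-power; if odd, multiply by the base once.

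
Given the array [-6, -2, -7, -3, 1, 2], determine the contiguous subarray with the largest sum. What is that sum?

Using Kadane's algorithm on [-6, -2, -7, -3, 1, 2]:

Scanning through the array:
Position 1 (value -2): max_ending_here = -2, max_so_far = -2
Position 2 (value -7): max_ending_here = -7, max_so_far = -2
Position 3 (value -3): max_ending_here = -3, max_so_far = -2
Position 4 (value 1): max_ending_here = 1, max_so_far = 1
Position 5 (value 2): max_ending_here = 3, max_so_far = 3

Maximum subarray: [1, 2]
Maximum sum: 3

The maximum subarray is [1, 2] with sum 3. This subarray runs from index 4 to index 5.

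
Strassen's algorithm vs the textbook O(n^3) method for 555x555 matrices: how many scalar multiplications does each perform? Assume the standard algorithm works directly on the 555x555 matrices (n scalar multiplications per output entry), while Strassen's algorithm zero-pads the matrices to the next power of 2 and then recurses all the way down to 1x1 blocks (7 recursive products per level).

Matrix multiplication for 555x555 matrices:

Strassen's algorithm requires power-of-2 dimensions. Pad 555x555 to 1024x1024 (next power of 2).

Standard algorithm: 555^3 = 170953875 multiplications
Strassen's algorithm: 7^(log2(1024)) = 7^10 = 282475249 multiplications
Difference: 170953875 - 282475249 = -111521374 (Strassen uses MORE here due to padding overhead — for small or just-over-power-of-2 n, padding can outweigh the per-level savings)

Standard: 170953875 multiplications (555^3). Strassen: 282475249 multiplications (7^10, after padding to 1024x1024). Strassen reduces 8 recursive multiplications to 7 at each level.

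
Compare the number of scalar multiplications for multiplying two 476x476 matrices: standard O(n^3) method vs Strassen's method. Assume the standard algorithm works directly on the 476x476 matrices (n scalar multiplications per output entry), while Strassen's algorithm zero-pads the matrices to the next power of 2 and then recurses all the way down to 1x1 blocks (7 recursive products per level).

Matrix multiplication for 476x476 matrices:

Strassen's algorithm requires power-of-2 dimensions. Pad 476x476 to 512x512 (next power of 2).

Standard algorithm: 476^3 = 107850176 multiplications
Strassen's algorithm: 7^(log2(512)) = 7^9 = 40353607 multiplications
Savings: 107850176 - 40353607 = 67496569 multiplications

Standard: 107850176 multiplications (476^3). Strassen: 40353607 multiplications (7^9, after padding to 512x512). Strassen reduces 8 recursive multiplications to 7 at each level.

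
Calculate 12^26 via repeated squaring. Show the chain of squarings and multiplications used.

Computing 12^26 by squaring (build up from 12^1; each line after the first costs one multiplication):

12^1 = 12
12^2 = (12^1)^2 = 12^2 = 144
12^3 = 12 * 12^2 = 12 * 144 = 1728
12^6 = (12^3)^2 = 1728^2 = 2985984
12^12 = (12^6)^2 = 2985984^2 = 8916100448256
12^13 = 12 * 12^12 = 12 * 8916100448256 = 106993205379072
12^26 = (12^13)^2 = 106993205379072^2 = 11447545997288281555215581184

Result: 11447545997288281555215581184
Multiplications needed: 6 (6 lines after 12^1)

12^26 = 11447545997288281555215581184. Using exponentiation by squaring, this requires 6 multiplications. The key idea: if the exponent is even, square the half-power; if odd, multiply by the base once.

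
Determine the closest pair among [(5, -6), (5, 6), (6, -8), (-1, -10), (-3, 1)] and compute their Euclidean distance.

Computing all pairwise distances among 5 points:

d((5, -6), (5, 6)) = 12.0
d((5, -6), (6, -8)) = 2.2361 <-- minimum
d((5, -6), (-1, -10)) = 7.2111
d((5, -6), (-3, 1)) = 10.6301
d((5, 6), (6, -8)) = 14.0357
d((5, 6), (-1, -10)) = 17.088
d((5, 6), (-3, 1)) = 9.434
d((6, -8), (-1, -10)) = 7.2801
d((6, -8), (-3, 1)) = 12.7279
d((-1, -10), (-3, 1)) = 11.1803

Closest pair: (5, -6) and (6, -8) with distance 2.2361

The closest pair is (5, -6) and (6, -8) with Euclidean distance 2.2361. For 5 points, brute-force pairwise comparison is shown above. For large n, the divide-and-conquer algorithm (sort by x, recurse on halves, check the dividing strip) achieves O(n log n).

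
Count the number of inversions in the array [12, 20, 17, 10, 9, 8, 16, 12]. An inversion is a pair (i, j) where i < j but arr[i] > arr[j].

Finding inversions in [12, 20, 17, 10, 9, 8, 16, 12]:

(0, 3): arr[0]=12 > arr[3]=10
(0, 4): arr[0]=12 > arr[4]=9
(0, 5): arr[0]=12 > arr[5]=8
(1, 2): arr[1]=20 > arr[2]=17
(1, 3): arr[1]=20 > arr[3]=10
(1, 4): arr[1]=20 > arr[4]=9
(1, 5): arr[1]=20 > arr[5]=8
(1, 6): arr[1]=20 > arr[6]=16
(1, 7): arr[1]=20 > arr[7]=12
(2, 3): arr[2]=17 > arr[3]=10
(2, 4): arr[2]=17 > arr[4]=9
(2, 5): arr[2]=17 > arr[5]=8
(2, 6): arr[2]=17 > arr[6]=16
(2, 7): arr[2]=17 > arr[7]=12
(3, 4): arr[3]=10 > arr[4]=9
(3, 5): arr[3]=10 > arr[5]=8
(4, 5): arr[4]=9 > arr[5]=8
(6, 7): arr[6]=16 > arr[7]=12

Total inversions: 18

The array has 18 inversion(s): (0,3), (0,4), (0,5), (1,2), (1,3), (1,4), (1,5), (1,6), (1,7), (2,3), (2,4), (2,5), (2,6), (2,7), (3,4), (3,5), (4,5), (6,7). Each pair (i,j) satisfies i < j and arr[i] > arr[j].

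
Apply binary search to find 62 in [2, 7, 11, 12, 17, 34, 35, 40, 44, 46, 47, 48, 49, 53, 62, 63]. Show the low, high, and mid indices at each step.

Binary search for 62 in [2, 7, 11, 12, 17, 34, 35, 40, 44, 46, 47, 48, 49, 53, 62, 63]:

lo=0, hi=15, mid=7, arr[mid]=40 -> 40 < 62, search right half
lo=8, hi=15, mid=11, arr[mid]=48 -> 48 < 62, search right half
lo=12, hi=15, mid=13, arr[mid]=53 -> 53 < 62, search right half
lo=14, hi=15, mid=14, arr[mid]=62 -> Found target at index 14!

Binary search finds 62 at index 14 after 4 comparisons. The search repeatedly halves the search space by comparing with the middle element.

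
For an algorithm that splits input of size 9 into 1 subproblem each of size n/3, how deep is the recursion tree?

For divide and conquer with division factor 3:

Problem sizes at each level:
Level 0: 9
Level 1: 3
Level 2: 1

The root is level 0 and the size-1 base case is level 2 (the tree spans levels 0 through 2, i.e. 3 levels counting the root), so the depth is the number of divisions: log_3(9) = 2

The recursion tree depth is log_3(9) = 2. At each level, the problem size is divided by 3, so it takes 2 divisions to reduce to a base case of size 1. The algorithm makes 1 recursive call at each level.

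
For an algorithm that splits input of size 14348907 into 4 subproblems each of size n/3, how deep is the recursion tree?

For divide and conquer with division factor 3:

Problem sizes at each level:
Level 0: 14348907
Level 1: 4782969
Level 2: 1594323
Level 3: 531441
Level 4: 177147
Level 5: 59049
Level 6: 19683
Level 7: 6561
Level 8: 2187
Level 9: 729
Level 10: 243
Level 11: 81
Level 12: 27
Level 13: 9
Level 14: 3
Level 15: 1

The root is level 0 and the size-1 base case is level 15 (the tree spans levels 0 through 15, i.e. 16 levels counting the root), so the depth is the number of divisions: log_3(14348907) = 15

The recursion tree depth is log_3(14348907) = 15. At each level, the problem size is divided by 3, so it takes 15 divisions to reduce to a base case of size 1. The algorithm makes 4 recursive calls at each level.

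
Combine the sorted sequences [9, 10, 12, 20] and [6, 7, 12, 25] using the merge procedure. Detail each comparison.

Merging process:

Compare 9 vs 6: take 6 from right. Merged: [6]
Compare 9 vs 7: take 7 from right. Merged: [6, 7]
Compare 9 vs 12: take 9 from left. Merged: [6, 7, 9]
Compare 10 vs 12: take 10 from left. Merged: [6, 7, 9, 10]
Compare 12 vs 12: take 12 from left. Merged: [6, 7, 9, 10, 12]
Compare 20 vs 12: take 12 from right. Merged: [6, 7, 9, 10, 12, 12]
Compare 20 vs 25: take 20 from left. Merged: [6, 7, 9, 10, 12, 12, 20]
Append remaining from right: [25]. Merged: [6, 7, 9, 10, 12, 12, 20, 25]

Final merged array: [6, 7, 9, 10, 12, 12, 20, 25]
Total comparisons: 7

The merged array is [6, 7, 9, 10, 12, 12, 20, 25], requiring 7 comparisons. The merge step runs in O(n) time where n is the total number of elements.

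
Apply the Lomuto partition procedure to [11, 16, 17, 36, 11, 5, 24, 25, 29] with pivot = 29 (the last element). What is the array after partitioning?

Lomuto partition with pivot = 29:

Initial array: [11, 16, 17, 36, 11, 5, 24, 25, 29]

arr[0]=11 <= 29: swap with position 0, array becomes [11, 16, 17, 36, 11, 5, 24, 25, 29]
arr[1]=16 <= 29: swap with position 1, array becomes [11, 16, 17, 36, 11, 5, 24, 25, 29]
arr[2]=17 <= 29: swap with position 2, array becomes [11, 16, 17, 36, 11, 5, 24, 25, 29]
arr[3]=36 > 29: no swap
arr[4]=11 <= 29: swap with position 3, array becomes [11, 16, 17, 11, 36, 5, 24, 25, 29]
arr[5]=5 <= 29: swap with position 4, array becomes [11, 16, 17, 11, 5, 36, 24, 25, 29]
arr[6]=24 <= 29: swap with position 5, array becomes [11, 16, 17, 11, 5, 24, 36, 25, 29]
arr[7]=25 <= 29: swap with position 6, array becomes [11, 16, 17, 11, 5, 24, 25, 36, 29]

Place pivot at position 7: [11, 16, 17, 11, 5, 24, 25, 29, 36]
Pivot position: 7

After partitioning with pivot 29, the array becomes [11, 16, 17, 11, 5, 24, 25, 29, 36]. The pivot is placed at index 7. All elements to the left of the pivot are <= 29, and all elements to the right are > 29.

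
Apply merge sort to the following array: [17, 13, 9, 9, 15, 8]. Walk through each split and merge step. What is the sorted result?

Merge sort trace:

Split: [17, 13, 9, 9, 15, 8] -> [17, 13, 9] and [9, 15, 8]
  Split: [17, 13, 9] -> [17] and [13, 9]
    Split: [13, 9] -> [13] and [9]
    Merge: [13] + [9] -> [9, 13]
  Merge: [17] + [9, 13] -> [9, 13, 17]
  Split: [9, 15, 8] -> [9] and [15, 8]
    Split: [15, 8] -> [15] and [8]
    Merge: [15] + [8] -> [8, 15]
  Merge: [9] + [8, 15] -> [8, 9, 15]
Merge: [9, 13, 17] + [8, 9, 15] -> [8, 9, 9, 13, 15, 17]

Final sorted array: [8, 9, 9, 13, 15, 17]

The merge sort proceeds by recursively splitting the array and merging sorted halves.
After all merges, the sorted array is [8, 9, 9, 13, 15, 17].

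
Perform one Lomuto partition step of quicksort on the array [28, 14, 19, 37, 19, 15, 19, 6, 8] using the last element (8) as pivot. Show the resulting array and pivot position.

Lomuto partition with pivot = 8:

Initial array: [28, 14, 19, 37, 19, 15, 19, 6, 8]

arr[0]=28 > 8: no swap
arr[1]=14 > 8: no swap
arr[2]=19 > 8: no swap
arr[3]=37 > 8: no swap
arr[4]=19 > 8: no swap
arr[5]=15 > 8: no swap
arr[6]=19 > 8: no swap
arr[7]=6 <= 8: swap with position 0, array becomes [6, 14, 19, 37, 19, 15, 19, 28, 8]

Place pivot at position 1: [6, 8, 19, 37, 19, 15, 19, 28, 14]
Pivot position: 1

After partitioning with pivot 8, the array becomes [6, 8, 19, 37, 19, 15, 19, 28, 14]. The pivot is placed at index 1. All elements to the left of the pivot are <= 8, and all elements to the right are > 8.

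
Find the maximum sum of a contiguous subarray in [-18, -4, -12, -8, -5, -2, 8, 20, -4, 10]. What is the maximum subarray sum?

Using Kadane's algorithm on [-18, -4, -12, -8, -5, -2, 8, 20, -4, 10]:

Scanning through the array:
Position 1 (value -4): max_ending_here = -4, max_so_far = -4
Position 2 (value -12): max_ending_here = -12, max_so_far = -4
Position 3 (value -8): max_ending_here = -8, max_so_far = -4
Position 4 (value -5): max_ending_here = -5, max_so_far = -4
Position 5 (value -2): max_ending_here = -2, max_so_far = -2
Position 6 (value 8): max_ending_here = 8, max_so_far = 8
Position 7 (value 20): max_ending_here = 28, max_so_far = 28
Position 8 (value -4): max_ending_here = 24, max_so_far = 28
Position 9 (value 10): max_ending_here = 34, max_so_far = 34

Maximum subarray: [8, 20, -4, 10]
Maximum sum: 34

The maximum subarray is [8, 20, -4, 10] with sum 34. This subarray runs from index 6 to index 9.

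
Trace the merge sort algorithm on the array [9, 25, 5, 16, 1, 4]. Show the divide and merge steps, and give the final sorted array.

Merge sort trace:

Split: [9, 25, 5, 16, 1, 4] -> [9, 25, 5] and [16, 1, 4]
  Split: [9, 25, 5] -> [9] and [25, 5]
    Split: [25, 5] -> [25] and [5]
    Merge: [25] + [5] -> [5, 25]
  Merge: [9] + [5, 25] -> [5, 9, 25]
  Split: [16, 1, 4] -> [16] and [1, 4]
    Split: [1, 4] -> [1] and [4]
    Merge: [1] + [4] -> [1, 4]
  Merge: [16] + [1, 4] -> [1, 4, 16]
Merge: [5, 9, 25] + [1, 4, 16] -> [1, 4, 5, 9, 16, 25]

Final sorted array: [1, 4, 5, 9, 16, 25]

The merge sort proceeds by recursively splitting the array and merging sorted halves.
After all merges, the sorted array is [1, 4, 5, 9, 16, 25].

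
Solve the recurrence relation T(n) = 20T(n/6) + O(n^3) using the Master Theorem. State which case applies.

Master Theorem for T(n) = 20T(n/6) + O(n^3):

a = 20, b = 6, c = 3
log_b(a) = log_6(20) = 1.6720

Case 3: c = 3 > log_6(20) = 1.6720
T(n) = O(n^3) = O(n^3)

For T(n) = 20T(n/6) + O(n^3): log_6(20) = 1.6720. This is Case 3 of the Master Theorem (c > log_b(a), work dominated by root), giving O(n^3).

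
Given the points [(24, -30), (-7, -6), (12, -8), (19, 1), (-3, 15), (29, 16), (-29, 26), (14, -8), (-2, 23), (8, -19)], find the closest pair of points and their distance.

Computing all pairwise distances among 10 points:

d((24, -30), (-7, -6)) = 39.2046
d((24, -30), (12, -8)) = 25.0599
d((24, -30), (19, 1)) = 31.4006
d((24, -30), (-3, 15)) = 52.4786
d((24, -30), (29, 16)) = 46.2709
d((24, -30), (-29, 26)) = 77.1038
d((24, -30), (14, -8)) = 24.1661
d((24, -30), (-2, 23)) = 59.0339
d((24, -30), (8, -19)) = 19.4165
d((-7, -6), (12, -8)) = 19.105
d((-7, -6), (19, 1)) = 26.9258
d((-7, -6), (-3, 15)) = 21.3776
d((-7, -6), (29, 16)) = 42.19
d((-7, -6), (-29, 26)) = 38.833
d((-7, -6), (14, -8)) = 21.095
d((-7, -6), (-2, 23)) = 29.4279
d((-7, -6), (8, -19)) = 19.8494
d((12, -8), (19, 1)) = 11.4018
d((12, -8), (-3, 15)) = 27.4591
d((12, -8), (29, 16)) = 29.4109
d((12, -8), (-29, 26)) = 53.2635
d((12, -8), (14, -8)) = 2.0 <-- minimum
d((12, -8), (-2, 23)) = 34.0147
d((12, -8), (8, -19)) = 11.7047
d((19, 1), (-3, 15)) = 26.0768
d((19, 1), (29, 16)) = 18.0278
d((19, 1), (-29, 26)) = 54.1202
d((19, 1), (14, -8)) = 10.2956
d((19, 1), (-2, 23)) = 30.4138
d((19, 1), (8, -19)) = 22.8254
d((-3, 15), (29, 16)) = 32.0156
d((-3, 15), (-29, 26)) = 28.2312
d((-3, 15), (14, -8)) = 28.6007
d((-3, 15), (-2, 23)) = 8.0623
d((-3, 15), (8, -19)) = 35.7351
d((29, 16), (-29, 26)) = 58.8558
d((29, 16), (14, -8)) = 28.3019
d((29, 16), (-2, 23)) = 31.7805
d((29, 16), (8, -19)) = 40.8167
d((-29, 26), (14, -8)) = 54.8179
d((-29, 26), (-2, 23)) = 27.1662
d((-29, 26), (8, -19)) = 58.258
d((14, -8), (-2, 23)) = 34.8855
d((14, -8), (8, -19)) = 12.53
d((-2, 23), (8, -19)) = 43.1741

Closest pair: (12, -8) and (14, -8) with distance 2.0

The closest pair is (12, -8) and (14, -8) with Euclidean distance 2.0. For 10 points, brute-force pairwise comparison is shown above. For large n, the divide-and-conquer algorithm (sort by x, recurse on halves, check the dividing strip) achieves O(n log n).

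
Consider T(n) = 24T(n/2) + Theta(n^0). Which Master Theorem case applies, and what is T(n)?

Master Theorem for T(n) = 24T(n/2) + O(n^0):

a = 24, b = 2, c = 0
log_b(a) = log_2(24) = 4.5850

Case 1: c = 0 < log_2(24) = 4.5850
T(n) = O(n^(log_2 24))

For T(n) = 24T(n/2) + O(n^0): log_2(24) = 4.5850. This is Case 1 of the Master Theorem (c < log_b(a), work dominated by leaves), giving O(n^(log_2 24)).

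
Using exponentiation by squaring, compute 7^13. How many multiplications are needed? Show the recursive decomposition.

Computing 7^13 by squaring (build up from 7^1; each line after the first costs one multiplication):

7^1 = 7
7^2 = (7^1)^2 = 7^2 = 49
7^3 = 7 * 7^2 = 7 * 49 = 343
7^6 = (7^3)^2 = 343^2 = 117649
7^12 = (7^6)^2 = 117649^2 = 13841287201
7^13 = 7 * 7^12 = 7 * 13841287201 = 96889010407

Result: 96889010407
Multiplications needed: 5 (5 lines after 7^1)

7^13 = 96889010407. Using exponentiation by squaring, this requires 5 multiplications. The key idea: if the exponent is even, square the half-power; if odd, multiply by the base once.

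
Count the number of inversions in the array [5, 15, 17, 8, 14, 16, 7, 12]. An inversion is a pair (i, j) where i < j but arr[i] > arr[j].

Finding inversions in [5, 15, 17, 8, 14, 16, 7, 12]:

(1, 3): arr[1]=15 > arr[3]=8
(1, 4): arr[1]=15 > arr[4]=14
(1, 6): arr[1]=15 > arr[6]=7
(1, 7): arr[1]=15 > arr[7]=12
(2, 3): arr[2]=17 > arr[3]=8
(2, 4): arr[2]=17 > arr[4]=14
(2, 5): arr[2]=17 > arr[5]=16
(2, 6): arr[2]=17 > arr[6]=7
(2, 7): arr[2]=17 > arr[7]=12
(3, 6): arr[3]=8 > arr[6]=7
(4, 6): arr[4]=14 > arr[6]=7
(4, 7): arr[4]=14 > arr[7]=12
(5, 6): arr[5]=16 > arr[6]=7
(5, 7): arr[5]=16 > arr[7]=12

Total inversions: 14

The array has 14 inversion(s): (1,3), (1,4), (1,6), (1,7), (2,3), (2,4), (2,5), (2,6), (2,7), (3,6), (4,6), (4,7), (5,6), (5,7). Each pair (i,j) satisfies i < j and arr[i] > arr[j].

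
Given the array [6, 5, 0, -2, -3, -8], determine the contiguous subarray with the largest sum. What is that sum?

Using Kadane's algorithm on [6, 5, 0, -2, -3, -8]:

Scanning through the array:
Position 1 (value 5): max_ending_here = 11, max_so_far = 11
Position 2 (value 0): max_ending_here = 11, max_so_far = 11
Position 3 (value -2): max_ending_here = 9, max_so_far = 11
Position 4 (value -3): max_ending_here = 6, max_so_far = 11
Position 5 (value -8): max_ending_here = -2, max_so_far = 11

Maximum subarray: [6, 5]
Maximum sum: 11

The maximum subarray is [6, 5] with sum 11. This subarray runs from index 0 to index 1.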